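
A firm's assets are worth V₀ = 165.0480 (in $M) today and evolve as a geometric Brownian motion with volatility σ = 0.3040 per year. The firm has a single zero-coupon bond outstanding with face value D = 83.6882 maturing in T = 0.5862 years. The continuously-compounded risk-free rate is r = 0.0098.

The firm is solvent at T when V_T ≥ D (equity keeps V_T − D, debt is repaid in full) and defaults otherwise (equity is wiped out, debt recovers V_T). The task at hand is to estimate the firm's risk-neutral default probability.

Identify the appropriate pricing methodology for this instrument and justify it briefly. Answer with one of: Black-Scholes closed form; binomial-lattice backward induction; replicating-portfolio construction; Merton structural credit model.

Key observation: a levered firm with one bullet debt due at 0.5862 years is the canonical structural-credit setup: equity is a call on the firm's assets struck at the face value.

framework: Merton structural credit model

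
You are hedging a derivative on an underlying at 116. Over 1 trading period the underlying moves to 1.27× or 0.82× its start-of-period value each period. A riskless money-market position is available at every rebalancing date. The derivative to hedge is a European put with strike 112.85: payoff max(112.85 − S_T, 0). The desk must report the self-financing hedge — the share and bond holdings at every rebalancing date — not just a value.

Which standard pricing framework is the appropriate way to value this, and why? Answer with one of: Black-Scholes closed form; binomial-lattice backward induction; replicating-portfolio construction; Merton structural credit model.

Key observation: the task asks for the hedge itself — share and bond holdings at every node of the 1-period tree on spot 116 with factors 1.27/0.82 — which is exactly what the replicating-portfolio construction produces.

framework: replicating-portfolio construction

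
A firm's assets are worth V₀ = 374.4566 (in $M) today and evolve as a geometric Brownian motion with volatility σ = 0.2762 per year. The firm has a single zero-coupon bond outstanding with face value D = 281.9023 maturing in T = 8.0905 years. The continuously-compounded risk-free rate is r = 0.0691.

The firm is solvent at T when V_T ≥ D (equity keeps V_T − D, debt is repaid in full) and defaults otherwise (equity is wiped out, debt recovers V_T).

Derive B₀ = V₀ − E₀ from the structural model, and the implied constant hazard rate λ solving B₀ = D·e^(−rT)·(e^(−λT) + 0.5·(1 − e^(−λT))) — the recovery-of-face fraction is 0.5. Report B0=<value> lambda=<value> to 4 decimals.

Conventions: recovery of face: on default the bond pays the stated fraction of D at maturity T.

B0=147.8922 lambda=0.0223

With assets at 374.4566 and a single debt payment of 281.9023 at 8.0905 years:
d₁ = [ln(V₀/D) + (r + σ²/2)T] / (σ√T)
   = [ln(374.4566/281.9023) + (0.0691 + 0.5·0.2762²)·8.0905] / (0.2762·√8.0905)
   = [0.283915 + 0.867651] / 0.785618 = 1.465810
d₂ = d₁ − σ√T = 1.465810 − 0.785618 = 0.680192
N(d₁) = 0.928650,  N(d₂) = 0.751809,  e^(−rT) = 0.571750
E₀ = V₀·N(d₁) − D·e^(−rT)·N(d₂)
   = 374.4566·0.928650 − 281.9023·0.571750·0.751809 = 226.564389
B₀ = V₀ − E₀ = 374.4566 − 226.564389 = 147.892211
e^(−λT) = (B₀·e^(rT)/D − 0.5)/(1 − 0.5) = (147.8922·1.749016/281.9023 − 0.5)/0.5 = 0.83514556
λ = −ln(0.83514556)/8.0905 = 0.022267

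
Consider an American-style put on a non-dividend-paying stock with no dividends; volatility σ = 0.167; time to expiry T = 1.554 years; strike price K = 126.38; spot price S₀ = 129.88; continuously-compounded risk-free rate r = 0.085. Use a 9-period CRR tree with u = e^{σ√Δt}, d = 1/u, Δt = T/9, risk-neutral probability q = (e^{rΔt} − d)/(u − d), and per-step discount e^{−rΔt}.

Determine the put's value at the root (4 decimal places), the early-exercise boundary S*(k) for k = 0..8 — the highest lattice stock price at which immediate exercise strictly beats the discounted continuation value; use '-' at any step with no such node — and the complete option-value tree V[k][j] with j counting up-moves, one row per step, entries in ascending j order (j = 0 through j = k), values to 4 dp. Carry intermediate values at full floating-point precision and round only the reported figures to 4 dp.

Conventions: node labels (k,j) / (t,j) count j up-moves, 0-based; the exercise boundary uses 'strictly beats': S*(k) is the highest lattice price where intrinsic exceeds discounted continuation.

Δt=0.17267, u=1.07186, d=0.93296, q=0.58910, disc=e^(-rΔt)=0.98543
k=9 terminal: V=max(K-S,0) → 56.8286 46.4737 34.5773 20.9097 5.2073 0.0000 0.0000 0.0000 0.0000 0.0000
k=8: j=0 S=74.5493 intr=51.8307 cont=49.9894 V=51.8307[EX]; j=1 S=85.6482 intr=40.7318 cont=38.8905 V=40.7318[EX]; j=2 S=98.3995 intr=27.9805 cont=26.1392 V=27.9805[EX]; j=3 S=113.0492 intr=13.3308 cont=11.4895 V=13.3308[EX]; j=4 S=129.8800 intr=0.0000 cont=2.1085 V=2.1085[hold]; j=5 S=149.2165 intr=0.0000 cont=0.0000 V=0.0000[hold]; j=6 S=171.4319 intr=0.0000 cont=0.0000 V=0.0000[hold]; j=7 S=196.9547 intr=0.0000 cont=0.0000 V=0.0000[hold]; j=8 S=226.2773 intr=0.0000 cont=0.0000 V=0.0000[hold]  S*(8)=113.0492
k=7: j=0 S=79.9063 intr=46.4737 cont=44.6324 V=46.4737[EX]; j=1 S=91.8027 intr=34.5773 cont=32.7360 V=34.5773[EX]; j=2 S=105.4703 intr=20.9097 cont=19.0684 V=20.9097[EX]; j=3 S=121.1727 intr=5.2073 cont=6.6218 V=6.6218[hold]; j=4 S=139.2129 intr=0.0000 cont=0.8537 V=0.8537[hold]; j=5 S=159.9390 intr=0.0000 cont=0.0000 V=0.0000[hold]; j=6 S=183.7507 intr=0.0000 cont=0.0000 V=0.0000[hold]; j=7 S=211.1075 intr=0.0000 cont=0.0000 V=0.0000[hold]  S*(7)=105.4703
k=6: j=0 S=85.6482 intr=40.7318 cont=38.8905 V=40.7318[EX]; j=1 S=98.3995 intr=27.9805 cont=26.1392 V=27.9805[EX]; j=2 S=113.0492 intr=13.3308 cont=12.3107 V=13.3308[EX]; j=3 S=129.8800 intr=0.0000 cont=3.1769 V=3.1769[hold]; j=4 S=149.2165 intr=0.0000 cont=0.3457 V=0.3457[hold]; j=5 S=171.4319 intr=0.0000 cont=0.0000 V=0.0000[hold]; j=6 S=196.9547 intr=0.0000 cont=0.0000 V=0.0000[hold]  S*(6)=113.0492
k=5: j=0 S=91.8027 intr=34.5773 cont=32.7360 V=34.5773[EX]; j=1 S=105.4703 intr=20.9097 cont=19.0684 V=20.9097[EX]; j=2 S=121.1727 intr=5.2073 cont=7.2420 V=7.2420[hold]; j=3 S=139.2129 intr=0.0000 cont=1.4870 V=1.4870[hold]; j=4 S=159.9390 intr=0.0000 cont=0.1400 V=0.1400[hold]; j=5 S=183.7507 intr=0.0000 cont=0.0000 V=0.0000[hold]  S*(5)=105.4703
k=4: j=0 S=98.3995 intr=27.9805 cont=26.1392 V=27.9805[EX]; j=1 S=113.0492 intr=13.3308 cont=12.6707 V=13.3308[EX]; j=2 S=129.8800 intr=0.0000 cont=3.7956 V=3.7956[hold]; j=3 S=149.2165 intr=0.0000 cont=0.6834 V=0.6834[hold]; j=4 S=171.4319 intr=0.0000 cont=0.0567 V=0.0567[hold]  S*(4)=113.0492
k=3: j=0 S=105.4703 intr=20.9097 cont=19.0684 V=20.9097[EX]; j=1 S=121.1727 intr=5.2073 cont=7.6012 V=7.6012[hold]; j=2 S=139.2129 intr=0.0000 cont=1.9336 V=1.9336[hold]; j=3 S=159.9390 intr=0.0000 cont=0.3096 V=0.3096[hold]  S*(3)=105.4703
k=2: j=0 S=113.0492 intr=13.3308 cont=12.8792 V=13.3308[EX]; j=1 S=129.8800 intr=0.0000 cont=4.2003 V=4.2003[hold]; j=2 S=149.2165 intr=0.0000 cont=0.9627 V=0.9627[hold]  S*(2)=113.0492
k=1: j=0 S=121.1727 intr=5.2073 cont=7.8361 V=7.8361[hold]; j=1 S=139.2129 intr=0.0000 cont=2.2596 V=2.2596[hold]  S*(1)=-
k=0: j=0 S=129.8800 intr=0.0000 cont=4.4847 V=4.4847[hold]  S*(0)=-

price = 4.4847
boundary = - - 113.0492 105.4703 113.0492 105.4703 113.0492 105.4703 113.0492
tree:
4.4847
7.8361 2.2596
13.3308 4.2003 0.9627
20.9097 7.6012 1.9336 0.3096
27.9805 13.3308 3.7956 0.6834 0.0567
34.5773 20.9097 7.2420 1.4870 0.1400 0.0000
40.7318 27.9805 13.3308 3.1769 0.3457 0.0000 0.0000
46.4737 34.5773 20.9097 6.6218 0.8537 0.0000 0.0000 0.0000
51.8307 40.7318 27.9805 13.3308 2.1085 0.0000 0.0000 0.0000 0.0000
56.8286 46.4737 34.5773 20.9097 5.2073 0.0000 0.0000 0.0000 0.0000 0.0000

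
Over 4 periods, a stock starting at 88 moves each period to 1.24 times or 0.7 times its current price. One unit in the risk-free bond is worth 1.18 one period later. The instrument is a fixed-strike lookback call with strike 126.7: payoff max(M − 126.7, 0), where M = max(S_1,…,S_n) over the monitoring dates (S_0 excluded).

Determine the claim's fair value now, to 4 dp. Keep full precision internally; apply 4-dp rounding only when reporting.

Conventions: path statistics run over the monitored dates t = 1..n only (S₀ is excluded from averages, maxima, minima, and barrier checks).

Under the martingale measure an up-move has probability p* = 0.8889; value the claim as the probability-weighted average of per-path payoffs, discounted 4 periods at R = 1.18.
Enumerate all 2^4 = 16 price paths (U = up ×1.24, D = down ×0.7); each path with k up-moves has probability p*^k·(1−p*)^(4−k).
DDDD: M=61.6000, payoff=0.0000, prob=0.000152
UDDD: M=109.1200, payoff=0.0000, prob=0.001219
DUDD: M=76.3840, payoff=0.0000, prob=0.001219
UUDD: M=135.3088, payoff=8.6088, prob=0.009755
DDUD: M=61.6000, payoff=0.0000, prob=0.001219
UDUD: M=109.1200, payoff=0.0000, prob=0.009755
DUUD: M=94.7162, payoff=0.0000, prob=0.009755
UUUD: M=167.7829, payoff=41.0829, prob=0.078037
DDDU: M=61.6000, payoff=0.0000, prob=0.001219
UDDU: M=109.1200, payoff=0.0000, prob=0.009755
DUDU: M=76.3840, payoff=0.0000, prob=0.009755
UUDU: M=135.3088, payoff=8.6088, prob=0.078037
DDUU: M=66.3013, payoff=0.0000, prob=0.009755
UDUU: M=117.4480, payoff=0.0000, prob=0.078037
DUUU: M=117.4480, payoff=0.0000, prob=0.078037
UUUU: M=208.0508, payoff=81.3508, prob=0.624295
Price = Σ prob·payoff / R^4 = 54.748673 / 1.938778 = 28.2388

price = 28.2388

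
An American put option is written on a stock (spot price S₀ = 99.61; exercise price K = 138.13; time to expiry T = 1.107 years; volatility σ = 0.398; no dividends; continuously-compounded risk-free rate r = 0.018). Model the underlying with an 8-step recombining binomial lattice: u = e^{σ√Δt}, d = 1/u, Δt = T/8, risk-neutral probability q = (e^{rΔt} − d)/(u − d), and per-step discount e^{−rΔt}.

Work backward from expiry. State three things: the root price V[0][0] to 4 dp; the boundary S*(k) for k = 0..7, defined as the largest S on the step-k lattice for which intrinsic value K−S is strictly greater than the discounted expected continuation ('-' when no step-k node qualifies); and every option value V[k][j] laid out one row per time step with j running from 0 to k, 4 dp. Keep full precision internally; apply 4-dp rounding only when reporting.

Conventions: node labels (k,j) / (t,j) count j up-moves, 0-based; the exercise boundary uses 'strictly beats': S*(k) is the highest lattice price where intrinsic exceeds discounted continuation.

Δt=0.13837, u=1.15957, d=0.86239, q=0.47145, disc=e^(-rΔt)=0.99751
k=8 terminal: V=max(K-S,0) → 107.6566 97.1553 83.0351 64.0489 38.5200 4.1936 0.0000 0.0000 0.0000
k=7: j=0 S=35.3361 intr=102.7939 cont=102.4503 V=102.7939[EX]; j=1 S=47.5132 intr=90.6168 cont=90.2732 V=90.6168[EX]; j=2 S=63.8866 intr=74.2434 cont=73.8998 V=74.2434[EX]; j=3 S=85.9024 intr=52.2276 cont=51.8840 V=52.2276[EX]; j=4 S=115.5050 intr=22.6250 cont=22.2814 V=22.6250[EX]; j=5 S=155.3089 intr=0.0000 cont=2.2110 V=2.2110[hold]; j=6 S=208.8296 intr=0.0000 cont=0.0000 V=0.0000[hold]; j=7 S=280.7939 intr=0.0000 cont=0.0000 V=0.0000[hold]  S*(7)=115.5050
k=6: j=0 S=40.9747 intr=97.1553 cont=96.8117 V=97.1553[EX]; j=1 S=55.0949 intr=83.0351 cont=82.6914 V=83.0351[EX]; j=2 S=74.0811 intr=64.0489 cont=63.7053 V=64.0489[EX]; j=3 S=99.6100 intr=38.5200 cont=38.1764 V=38.5200[EX]; j=4 S=133.9364 intr=4.1936 cont=12.9686 V=12.9686[hold]; j=5 S=180.0919 intr=0.0000 cont=1.1657 V=1.1657[hold]; j=6 S=242.1530 intr=0.0000 cont=0.0000 V=0.0000[hold]  S*(6)=99.6100
k=5: j=0 S=47.5132 intr=90.6168 cont=90.2732 V=90.6168[EX]; j=1 S=63.8866 intr=74.2434 cont=73.8998 V=74.2434[EX]; j=2 S=85.9024 intr=52.2276 cont=51.8840 V=52.2276[EX]; j=3 S=115.5050 intr=22.6250 cont=26.4080 V=26.4080[hold]; j=4 S=155.3089 intr=0.0000 cont=7.3858 V=7.3858[hold]; j=5 S=208.8296 intr=0.0000 cont=0.6146 V=0.6146[hold]  S*(5)=85.9024
k=4: j=0 S=55.0949 intr=83.0351 cont=82.6914 V=83.0351[EX]; j=1 S=74.0811 intr=64.0489 cont=63.7053 V=64.0489[EX]; j=2 S=99.6100 intr=38.5200 cont=39.9554 V=39.9554[hold]; j=3 S=133.9364 intr=4.1936 cont=17.3967 V=17.3967[hold]; j=4 S=180.0919 intr=0.0000 cont=4.1831 V=4.1831[hold]  S*(4)=74.0811
k=3: j=0 S=63.8866 intr=74.2434 cont=73.8998 V=74.2434[EX]; j=1 S=85.9024 intr=52.2276 cont=52.5591 V=52.5591[hold]; j=2 S=115.5050 intr=22.6250 cont=29.2472 V=29.2472[hold]; j=3 S=155.3089 intr=0.0000 cont=11.1394 V=11.1394[hold]  S*(3)=63.8866
k=2: j=0 S=74.0811 intr=64.0489 cont=63.8612 V=64.0489[EX]; j=1 S=99.6100 intr=38.5200 cont=41.4654 V=41.4654[hold]; j=2 S=133.9364 intr=4.1936 cont=20.6588 V=20.6588[hold]  S*(2)=74.0811
k=1: j=0 S=85.9024 intr=52.2276 cont=53.2692 V=53.2692[hold]; j=1 S=115.5050 intr=22.6250 cont=31.5775 V=31.5775[hold]  S*(1)=-
k=0: j=0 S=99.6100 intr=38.5200 cont=42.9356 V=42.9356[hold]  S*(0)=-

price = 42.9356
boundary = - - 74.0811 63.8866 74.0811 85.9024 99.6100 115.5050
tree:
42.9356
53.2692 31.5775
64.0489 41.4654 20.6588
74.2434 52.5591 29.2472 11.1394
83.0351 64.0489 39.9554 17.3967 4.1831
90.6168 74.2434 52.2276 26.4080 7.3858 0.6146
97.1553 83.0351 64.0489 38.5200 12.9686 1.1657 0.0000
102.7939 90.6168 74.2434 52.2276 22.6250 2.2110 0.0000 0.0000
107.6566 97.1553 83.0351 64.0489 38.5200 4.1936 0.0000 0.0000 0.0000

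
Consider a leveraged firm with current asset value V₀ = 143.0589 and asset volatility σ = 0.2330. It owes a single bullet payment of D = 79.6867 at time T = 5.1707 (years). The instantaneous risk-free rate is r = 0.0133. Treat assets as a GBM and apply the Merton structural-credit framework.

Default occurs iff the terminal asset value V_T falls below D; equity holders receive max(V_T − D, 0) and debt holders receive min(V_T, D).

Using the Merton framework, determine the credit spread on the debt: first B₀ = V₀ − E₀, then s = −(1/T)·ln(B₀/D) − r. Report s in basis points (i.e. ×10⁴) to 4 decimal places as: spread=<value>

spread=73.9270

With assets at 143.0589 and a single debt payment of 79.6867 at 5.1707 years:
d₁ = [ln(V₀/D) + (r + σ²/2)T] / (σ√T)
   = [ln(143.0589/79.6867) + (0.0133 + 0.5·0.2330²)·5.1707] / (0.2330·√5.1707)
   = [0.585154 + 0.209126] / 0.529823 = 1.499143
d₂ = d₁ − σ√T = 1.499143 − 0.529823 = 0.969320
N(d₁) = 0.933082,  N(d₂) = 0.833807,  e^(−rT) = 0.933541
E₀ = V₀·N(d₁) − D·e^(−rT)·N(d₂)
   = 143.0589·0.933082 − 79.6867·0.933541·0.833807 = 71.458048
B₀ = V₀ − E₀ = 143.0589 − 71.458048 = 71.600852
spread = −(1/T)·ln(B₀/D) − r = −(1/5.1707)·ln(71.600852/79.6867) − 0.0133 = 0.00739270
in basis points: 0.00739270 × 10⁴ = 73.9270 bp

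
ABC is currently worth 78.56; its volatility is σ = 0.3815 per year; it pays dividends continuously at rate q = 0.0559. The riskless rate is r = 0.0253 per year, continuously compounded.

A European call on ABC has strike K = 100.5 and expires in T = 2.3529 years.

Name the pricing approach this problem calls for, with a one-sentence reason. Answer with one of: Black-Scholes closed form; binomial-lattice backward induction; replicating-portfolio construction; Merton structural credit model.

framework: Black-Scholes closed form

Key observation: a European-exercise option on ABC struck at 100.5 — a GBM underlying with constant parameters — admits an analytic price: the data contain no early exercise, no discrete tree, no debt structure.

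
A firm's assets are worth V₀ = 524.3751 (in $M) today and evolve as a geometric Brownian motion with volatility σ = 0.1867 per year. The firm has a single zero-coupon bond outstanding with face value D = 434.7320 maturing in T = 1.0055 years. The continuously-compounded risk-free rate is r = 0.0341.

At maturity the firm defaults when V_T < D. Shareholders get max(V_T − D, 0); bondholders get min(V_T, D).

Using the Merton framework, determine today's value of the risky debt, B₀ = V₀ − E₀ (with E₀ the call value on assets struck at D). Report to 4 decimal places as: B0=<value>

Apply the equity-as-call identities (strike 434.7320, horizon 1.0055 years):
d₁ = [ln(V₀/D) + (r + σ²/2)T] / (σ√T)
   = [ln(524.3751/434.7320) + (0.0341 + 0.5·0.1867²)·1.0055] / (0.1867·√1.0055)
   = [0.187478 + 0.051812] / 0.187213 = 1.278168
d₂ = d₁ − σ√T = 1.278168 − 0.187213 = 1.090956
N(d₁) = 0.899405,  N(d₂) = 0.862354,  e^(−rT) = 0.966294
E₀ = V₀·N(d₁) − D·e^(−rT)·N(d₂)
   = 524.3751·0.899405 − 434.7320·0.966294·0.862354 = 109.369061
B₀ = V₀ − E₀ = 524.3751 − 109.369061 = 415.006039

B0=415.0060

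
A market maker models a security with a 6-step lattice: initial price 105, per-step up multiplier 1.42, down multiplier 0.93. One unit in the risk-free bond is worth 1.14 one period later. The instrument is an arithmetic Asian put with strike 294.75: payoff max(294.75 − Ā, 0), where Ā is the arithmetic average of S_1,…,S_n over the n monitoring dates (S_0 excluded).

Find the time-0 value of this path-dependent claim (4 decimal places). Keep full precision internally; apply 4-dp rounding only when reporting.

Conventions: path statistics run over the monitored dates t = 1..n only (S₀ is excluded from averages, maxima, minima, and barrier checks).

With p* = (R−d)/(u−d) = 0.4286, sum probability × payoff across the paths and divide by R^6.
Enumerate all 2^6 = 64 price paths (U = up ×1.42, D = down ×0.93); each path with k up-moves has probability p*^k·(1−p*)^(6−k).
DDDDDD: Ā=82.0748, payoff=212.6752, prob=0.034815
UDDDDD: Ā=125.3185, payoff=169.4315, prob=0.026112
DUDDDD: Ā=116.7435, payoff=178.0065, prob=0.026112
UUDDDD: Ā=178.2535, payoff=116.4965, prob=0.019584
DDUDDD: Ā=108.7687, payoff=185.9813, prob=0.026112
UDUDDD: Ā=166.0770, payoff=128.6730, prob=0.019584
DUUDDD: Ā=157.5020, payoff=137.2480, prob=0.019584
UUUDDD: Ā=240.4869, payoff=54.2631, prob=0.014688
DDDUDD: Ā=101.3522, payoff=193.3978, prob=0.026112
UDDUDD: Ā=154.7528, payoff=139.9972, prob=0.019584
DUDUDD: Ā=146.1778, payoff=148.5722, prob=0.019584
UUDUDD: Ā=223.1963, payoff=71.5537, prob=0.014688
DDUUDD: Ā=138.2031, payoff=156.5469, prob=0.019584
UDUUDD: Ā=211.0198, payoff=83.7302, prob=0.014688
DUUUDD: Ā=202.4448, payoff=92.3052, prob=0.014688
UUUUDD: Ā=309.1092, payoff=0.0000, prob=0.011016
DDDDUD: Ā=94.4549, payoff=200.2951, prob=0.026112
UDDDUD: Ā=144.2214, payoff=150.5286, prob=0.019584
DUDDUD: Ā=135.6464, payoff=159.1036, prob=0.019584
UUDDUD: Ā=207.1160, payoff=87.6340, prob=0.014688
DDUDUD: Ā=127.6716, payoff=167.0784, prob=0.019584
UDUDUD: Ā=194.9395, payoff=99.8105, prob=0.014688
DUUDUD: Ā=186.3645, payoff=108.3855, prob=0.014688
UUUDUD: Ā=284.5565, payoff=10.1935, prob=0.011016
DDDUUD: Ā=120.2551, payoff=174.4949, prob=0.019584
UDDUUD: Ā=183.6154, payoff=111.1346, prob=0.014688
DUDUUD: Ā=175.0404, payoff=119.7096, prob=0.014688
UUDUUD: Ā=267.2659, payoff=27.4841, prob=0.011016
DDUUUD: Ā=167.0656, payoff=127.6844, prob=0.014688
UDUUUD: Ā=255.0894, payoff=39.6606, prob=0.011016
DUUUUD: Ā=246.5144, payoff=48.2356, prob=0.011016
UUUUUD: Ā=376.3984, payoff=0.0000, prob=0.008262
DDDDDU: Ā=88.0403, payoff=206.7097, prob=0.026112
UDDDDU: Ā=134.4271, payoff=160.3229, prob=0.019584
DUDDDU: Ā=125.8521, payoff=168.8979, prob=0.019584
UUDDDU: Ā=192.1613, payoff=102.5887, prob=0.014688
DDUDDU: Ā=117.8774, payoff=176.8726, prob=0.019584
UDUDDU: Ā=179.9848, payoff=114.7652, prob=0.014688
DUUDDU: Ā=171.4098, payoff=123.3402, prob=0.014688
UUUDDU: Ā=261.7225, payoff=33.0275, prob=0.011016
DDDUDU: Ā=110.4609, payoff=184.2891, prob=0.019584
UDDUDU: Ā=168.6607, payoff=126.0893, prob=0.014688
DUDUDU: Ā=160.0857, payoff=134.6643, prob=0.014688
UUDUDU: Ā=244.4319, payoff=50.3181, prob=0.011016
DDUUDU: Ā=152.1109, payoff=142.6391, prob=0.014688
UDUUDU: Ā=232.2554, payoff=62.4946, prob=0.011016
DUUUDU: Ā=223.6804, payoff=71.0696, prob=0.011016
UUUUDU: Ā=341.5335, payoff=0.0000, prob=0.008262
DDDDUU: Ā=103.5635, payoff=191.1865, prob=0.019584
UDDDUU: Ā=158.1292, payoff=136.6208, prob=0.014688
DUDDUU: Ā=149.5542, payoff=145.1958, prob=0.014688
UUDDUU: Ā=228.3516, payoff=66.3984, prob=0.011016
DDUDUU: Ā=141.5795, payoff=153.1705, prob=0.014688
UDUDUU: Ā=216.1751, payoff=78.5749, prob=0.011016
DUUDUU: Ā=207.6001, payoff=87.1499, prob=0.011016
UUUDUU: Ā=316.9808, payoff=0.0000, prob=0.008262
DDDUUU: Ā=134.1630, payoff=160.5870, prob=0.014688
UDDUUU: Ā=204.8510, payoff=89.8990, prob=0.011016
DUDUUU: Ā=196.2760, payoff=98.4740, prob=0.011016
UUDUUU: Ā=299.6902, payoff=0.0000, prob=0.008262
DDUUUU: Ā=188.3012, payoff=106.4488, prob=0.011016
UDUUUU: Ā=287.5137, payoff=7.2363, prob=0.008262
DUUUUU: Ā=278.9387, payoff=15.8113, prob=0.008262
UUUUUU: Ā=425.9064, payoff=0.0000, prob=0.006196
Price = Σ prob·payoff / R^6 = 126.722847 / 2.194973 = 57.7332

price = 57.7332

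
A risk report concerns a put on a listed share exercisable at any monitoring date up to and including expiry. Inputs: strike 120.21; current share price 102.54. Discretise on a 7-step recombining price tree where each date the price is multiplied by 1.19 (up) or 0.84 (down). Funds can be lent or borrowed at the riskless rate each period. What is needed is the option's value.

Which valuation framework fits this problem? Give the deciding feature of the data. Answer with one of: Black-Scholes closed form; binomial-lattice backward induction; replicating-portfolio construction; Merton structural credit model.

framework: binomial-lattice backward induction

Key observation: with exercise allowed before expiry on a discrete up/down model (7 steps from spot 102.54), the strike-120.21 put's value must be rolled back through the tree testing early exercise at each node.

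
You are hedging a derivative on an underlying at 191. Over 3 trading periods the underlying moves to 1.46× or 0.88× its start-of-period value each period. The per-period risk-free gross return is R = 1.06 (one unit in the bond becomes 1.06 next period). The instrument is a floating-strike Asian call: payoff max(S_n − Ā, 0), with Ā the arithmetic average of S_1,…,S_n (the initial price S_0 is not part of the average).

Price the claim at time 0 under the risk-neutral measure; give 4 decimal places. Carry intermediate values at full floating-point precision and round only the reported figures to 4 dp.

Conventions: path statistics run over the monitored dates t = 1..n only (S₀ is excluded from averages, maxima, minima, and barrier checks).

Set p* = 0.3103 (from d < R < u); the path-dependent value is the discounted p*-expectation over all price paths.
Enumerate all 2^3 = 8 price paths (U = up ×1.46, D = down ×0.88); each path with k up-moves has probability p*^k·(1−p*)^(3−k).
DDD: Ā=148.7172, payoff=0.0000, prob=0.328017
UDD: Ā=246.7353, payoff=0.0000, prob=0.147608
DUD: Ā=209.8087, payoff=6.1405, prob=0.147608
UUD: Ā=348.0916, payoff=10.1877, prob=0.066423
DDU: Ā=177.3132, payoff=38.6360, prob=0.147608
UDU: Ā=294.1787, payoff=64.1006, prob=0.066423
DUU: Ā=257.2520, payoff=101.0273, prob=0.066423
UUU: Ā=426.8045, payoff=167.6135, prob=0.029891
Price = Σ prob·payoff / R^3 = 23.264460 / 1.191016 = 19.5333

price = 19.5333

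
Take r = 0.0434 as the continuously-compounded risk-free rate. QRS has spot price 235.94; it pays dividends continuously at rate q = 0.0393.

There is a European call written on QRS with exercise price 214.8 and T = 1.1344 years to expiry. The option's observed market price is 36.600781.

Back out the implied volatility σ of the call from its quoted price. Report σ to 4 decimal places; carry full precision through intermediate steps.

sigma = 0.2701

At σ = 0.2701 the Black–Scholes value reproduces the quote:
σ√T = 0.2701·√1.1344 = 0.287679
d₁ = (ln(S/K) + (r−q+σ²/2)T) / (σ√T) = (ln(235.94/214.8) + (0.0434−0.0393+0.2701²/2)·1.1344) / 0.287679 = (0.093870 + 0.046031) / 0.287679 = 0.486309
d₂ = d₁ − σ√T = 0.486309 − 0.287679 = 0.198630
e^{−rT} = 0.951959
e^{−qT} = 0.956397
N(d₁) = 0.686626,  N(d₂) = 0.578724
V = S·e^{−qT}·N(d₁) − K·e^{−rT}·N(d₂) = 154.938768 − 118.337988 = 36.600781 (the observed quote) — the price is monotone increasing in volatility, hence this σ is the only solution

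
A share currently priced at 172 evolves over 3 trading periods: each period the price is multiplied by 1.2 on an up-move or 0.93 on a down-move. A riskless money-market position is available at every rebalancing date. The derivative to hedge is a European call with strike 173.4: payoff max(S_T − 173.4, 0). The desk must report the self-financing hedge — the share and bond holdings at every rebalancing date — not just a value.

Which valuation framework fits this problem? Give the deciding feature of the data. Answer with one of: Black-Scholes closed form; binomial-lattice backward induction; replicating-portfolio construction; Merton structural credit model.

Key observation: a price alone would not answer the question — the per-node share/bond construction on the spot-172, 1.2/0.93 tree is required, and only the replicating-portfolio method yields it.

framework: replicating-portfolio construction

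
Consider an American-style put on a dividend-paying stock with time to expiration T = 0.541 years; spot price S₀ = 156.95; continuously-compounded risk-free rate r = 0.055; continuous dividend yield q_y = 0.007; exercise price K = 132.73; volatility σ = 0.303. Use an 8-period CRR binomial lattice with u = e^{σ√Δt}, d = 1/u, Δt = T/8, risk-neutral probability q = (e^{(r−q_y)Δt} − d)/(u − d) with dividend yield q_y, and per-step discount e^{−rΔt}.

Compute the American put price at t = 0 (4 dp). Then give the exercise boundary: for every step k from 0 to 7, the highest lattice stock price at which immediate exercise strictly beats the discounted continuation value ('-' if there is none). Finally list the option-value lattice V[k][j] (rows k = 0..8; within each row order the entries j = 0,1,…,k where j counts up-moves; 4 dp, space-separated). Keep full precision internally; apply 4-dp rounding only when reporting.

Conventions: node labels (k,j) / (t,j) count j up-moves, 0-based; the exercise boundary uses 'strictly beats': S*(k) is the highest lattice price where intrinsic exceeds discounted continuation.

Δt=0.06763  u=1.08198  d=0.92423  q=0.50092  discount=0.99629
step 8 (expiry): payoffs max(K−S,0) = 49.1695 34.9070 18.2101 0.0000 0.0000 0.0000 0.0000 0.0000 0.0000
step 7: (k=7,j=0): S=90.4109, K−S=42.3191, hold=41.8691 ⇒ V=42.3191 exercise | (k=7,j=1): S=105.8427, K−S=26.8873, hold=26.4446 ⇒ V=26.8873 exercise | (k=7,j=2): S=123.9085, K−S=8.8215, hold=9.0545 ⇒ V=9.0545 continue | (k=7,j=3): S=145.0579, K−S=0.0000, hold=0.0000 ⇒ V=0.0000 continue | (k=7,j=4): S=169.8171, K−S=0.0000, hold=0.0000 ⇒ V=0.0000 continue | (k=7,j=5): S=198.8023, K−S=0.0000, hold=0.0000 ⇒ V=0.0000 continue | (k=7,j=6): S=232.7349, K−S=0.0000, hold=0.0000 ⇒ V=0.0000 continue | (k=7,j=7): S=272.4593, K−S=0.0000, hold=0.0000 ⇒ V=0.0000 continue  boundary S*=105.8427
step 6: (k=6,j=0): S=97.8230, K−S=34.9070, hold=34.4605 ⇒ V=34.9070 exercise | (k=6,j=1): S=114.5199, K−S=18.2101, hold=17.8878 ⇒ V=18.2101 exercise | (k=6,j=2): S=134.0668, K−S=0.0000, hold=4.5021 ⇒ V=4.5021 continue | (k=6,j=3): S=156.9500, K−S=0.0000, hold=0.0000 ⇒ V=0.0000 continue | (k=6,j=4): S=183.7390, K−S=0.0000, hold=0.0000 ⇒ V=0.0000 continue | (k=6,j=5): S=215.1005, K−S=0.0000, hold=0.0000 ⇒ V=0.0000 continue | (k=6,j=6): S=251.8150, K−S=0.0000, hold=0.0000 ⇒ V=0.0000 continue  boundary S*=114.5199
step 5: (k=5,j=0): S=105.8427, K−S=26.8873, hold=26.4446 ⇒ V=26.8873 exercise | (k=5,j=1): S=123.9085, K−S=8.8215, hold=11.3013 ⇒ V=11.3013 continue | (k=5,j=2): S=145.0579, K−S=0.0000, hold=2.2386 ⇒ V=2.2386 continue | (k=5,j=3): S=169.8171, K−S=0.0000, hold=0.0000 ⇒ V=0.0000 continue | (k=5,j=4): S=198.8023, K−S=0.0000, hold=0.0000 ⇒ V=0.0000 continue | (k=5,j=5): S=232.7349, K−S=0.0000, hold=0.0000 ⇒ V=0.0000 continue  boundary S*=105.8427
step 4: (k=4,j=0): S=114.5199, K−S=18.2101, hold=19.0091 ⇒ V=19.0091 continue | (k=4,j=1): S=134.0668, K−S=0.0000, hold=6.7365 ⇒ V=6.7365 continue | (k=4,j=2): S=156.9500, K−S=0.0000, hold=1.1131 ⇒ V=1.1131 continue | (k=4,j=3): S=183.7390, K−S=0.0000, hold=0.0000 ⇒ V=0.0000 continue | (k=4,j=4): S=215.1005, K−S=0.0000, hold=0.0000 ⇒ V=0.0000 continue  boundary S*=-
step 3: (k=3,j=0): S=123.9085, K−S=8.8215, hold=12.8137 ⇒ V=12.8137 continue | (k=3,j=1): S=145.0579, K−S=0.0000, hold=3.9051 ⇒ V=3.9051 continue | (k=3,j=2): S=169.8171, K−S=0.0000, hold=0.5535 ⇒ V=0.5535 continue | (k=3,j=3): S=198.8023, K−S=0.0000, hold=0.0000 ⇒ V=0.0000 continue  boundary S*=-
step 2: (k=2,j=0): S=134.0668, K−S=0.0000, hold=8.3202 ⇒ V=8.3202 continue | (k=2,j=1): S=156.9500, K−S=0.0000, hold=2.2179 ⇒ V=2.2179 continue | (k=2,j=2): S=183.7390, K−S=0.0000, hold=0.2752 ⇒ V=0.2752 continue  boundary S*=-
step 1: (k=1,j=0): S=145.0579, K−S=0.0000, hold=5.2439 ⇒ V=5.2439 continue | (k=1,j=1): S=169.8171, K−S=0.0000, hold=1.2401 ⇒ V=1.2401 continue  boundary S*=-
step 0: (k=0,j=0): S=156.9500, K−S=0.0000, hold=3.2263 ⇒ V=3.2263 continue  boundary S*=-

price = 3.2263
boundary = - - - - - 105.8427 114.5199 105.8427
tree:
3.2263
5.2439 1.2401
8.3202 2.2179 0.2752
12.8137 3.9051 0.5535 0.0000
19.0091 6.7365 1.1131 0.0000 0.0000
26.8873 11.3013 2.2386 0.0000 0.0000 0.0000
34.9070 18.2101 4.5021 0.0000 0.0000 0.0000 0.0000
42.3191 26.8873 9.0545 0.0000 0.0000 0.0000 0.0000 0.0000
49.1695 34.9070 18.2101 0.0000 0.0000 0.0000 0.0000 0.0000 0.0000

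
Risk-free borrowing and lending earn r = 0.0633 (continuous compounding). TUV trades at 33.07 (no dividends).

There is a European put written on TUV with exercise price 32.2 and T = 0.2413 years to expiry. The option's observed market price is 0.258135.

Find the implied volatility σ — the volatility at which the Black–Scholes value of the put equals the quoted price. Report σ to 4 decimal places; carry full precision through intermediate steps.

sigma = 0.1181

At σ = 0.1181 the Black–Scholes value reproduces the quote:
σ√T = 0.1181·√0.2413 = 0.058013
d₁ = (ln(S/K) + (r+σ²/2)T) / (σ√T) = (ln(33.07/32.2) + (0.0633+0.1181²/2)·0.2413) / 0.058013 = (0.026660 + 0.016957) / 0.058013 = 0.751846
d₂ = d₁ − σ√T = 0.751846 − 0.058013 = 0.693832
e^{−rT} = 0.984842
N(−d₁) = 0.226072,  N(−d₂) = 0.243894
V = K·e^{−rT}·N(−d₂) − S·N(−d₁) = 7.734335 − 7.476200 = 0.258135 (matching the quote); vega is positive throughout, so no other σ reproduces this price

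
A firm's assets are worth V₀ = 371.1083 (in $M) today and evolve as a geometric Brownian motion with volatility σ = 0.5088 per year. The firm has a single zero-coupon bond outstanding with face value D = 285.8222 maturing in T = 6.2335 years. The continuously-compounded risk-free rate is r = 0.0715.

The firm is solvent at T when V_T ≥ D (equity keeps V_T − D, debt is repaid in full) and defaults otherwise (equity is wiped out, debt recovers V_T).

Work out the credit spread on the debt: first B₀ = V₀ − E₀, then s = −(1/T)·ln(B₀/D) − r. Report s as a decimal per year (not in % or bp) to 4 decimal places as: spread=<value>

spread=0.0560

Equity is a call on the firm's assets struck at D = 285.8222:
d₁ = [ln(V₀/D) + (r + σ²/2)T] / (σ√T)
   = [ln(371.1083/285.8222) + (0.0715 + 0.5·0.5088²)·6.2335] / (0.5088·√6.2335)
   = [0.261124 + 1.252552] / 1.270320 = 1.191570
d₂ = d₁ − σ√T = 1.191570 − 1.270320 = -0.078749
N(d₁) = 0.883285,  N(d₂) = 0.468616,  e^(−rT) = 0.640379
E₀ = V₀·N(d₁) − D·e^(−rT)·N(d₂)
   = 371.1083·0.883285 − 285.8222·0.640379·0.468616 = 242.021554
B₀ = V₀ − E₀ = 371.1083 − 242.021554 = 129.086746
spread = −(1/T)·ln(B₀/D) − r = −(1/6.2335)·ln(129.086746/285.8222) − 0.0715 = 0.05601830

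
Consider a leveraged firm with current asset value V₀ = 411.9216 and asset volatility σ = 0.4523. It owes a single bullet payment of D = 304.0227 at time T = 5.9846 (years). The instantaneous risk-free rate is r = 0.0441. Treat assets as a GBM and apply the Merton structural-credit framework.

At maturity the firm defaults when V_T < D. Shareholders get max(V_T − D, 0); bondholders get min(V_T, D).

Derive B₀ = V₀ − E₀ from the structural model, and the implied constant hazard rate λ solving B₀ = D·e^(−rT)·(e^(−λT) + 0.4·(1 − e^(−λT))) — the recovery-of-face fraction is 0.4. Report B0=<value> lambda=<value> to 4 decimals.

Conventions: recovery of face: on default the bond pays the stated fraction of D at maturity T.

B0=171.9720 lambda=0.0966

Work the structural quantities from V₀ = 411.9216 against face 304.0227:
d₁ = [ln(V₀/D) + (r + σ²/2)T] / (σ√T)
   = [ln(411.9216/304.0227) + (0.0441 + 0.5·0.4523²)·5.9846] / (0.4523·√5.9846)
   = [0.303731 + 0.876072] / 1.106481 = 1.066265
d₂ = d₁ − σ√T = 1.066265 − 1.106481 = -0.040217
N(d₁) = 0.856848,  N(d₂) = 0.483960,  e^(−rT) = 0.768034
E₀ = V₀·N(d₁) − D·e^(−rT)·N(d₂)
   = 411.9216·0.856848 − 304.0227·0.768034·0.483960 = 239.949568
B₀ = V₀ − E₀ = 411.9216 − 239.949568 = 171.972032
e^(−λT) = (B₀·e^(rT)/D − 0.4)/(1 − 0.4) = (171.9720·1.302025/304.0227 − 0.4)/0.6 = 0.56082868
λ = −ln(0.56082868)/5.9846 = 0.096638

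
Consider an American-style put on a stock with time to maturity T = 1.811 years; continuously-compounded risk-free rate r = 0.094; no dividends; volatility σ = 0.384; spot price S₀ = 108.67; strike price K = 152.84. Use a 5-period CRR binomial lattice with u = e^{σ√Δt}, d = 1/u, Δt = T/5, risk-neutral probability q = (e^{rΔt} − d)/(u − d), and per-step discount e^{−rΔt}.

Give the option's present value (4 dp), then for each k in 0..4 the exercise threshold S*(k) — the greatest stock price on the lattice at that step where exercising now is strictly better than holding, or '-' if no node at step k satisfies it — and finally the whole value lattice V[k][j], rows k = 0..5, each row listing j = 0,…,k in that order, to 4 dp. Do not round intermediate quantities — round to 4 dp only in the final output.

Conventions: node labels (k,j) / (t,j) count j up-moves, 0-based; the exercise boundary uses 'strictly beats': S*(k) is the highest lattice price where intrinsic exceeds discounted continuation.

price = 44.6772
boundary = - 86.2468 108.6700 86.2468 108.6700
tree:
44.6772
66.5932 27.1760
84.3896 44.1700 13.1048
98.5138 66.5932 24.3439 3.4725
109.7236 84.3896 44.1700 7.4345 0.0000
118.6203 98.5138 66.5932 15.9170 0.0000 0.0000

params: Δt=0.36220 u=1.25999 d=0.79366 q=0.51675 e^(-rΔt)=0.96653
t_5 payoffs: 118.6203 98.5138 66.5932 15.9170 0.0000 0.0000
t_4: node(4,0) S=43.1164 payoff=109.7236 vs cont=104.6074 → 109.7236 [stop]  node(4,1) S=68.4504 payoff=84.3896 vs cont=79.2734 → 84.3896 [stop]  node(4,2) S=108.6700 payoff=44.1700 vs cont=39.0539 → 44.1700 [stop]  node(4,3) S=172.5215 payoff=0.0000 vs cont=7.4345 → 7.4345 [wait]  node(4,4) S=273.8902 payoff=0.0000 vs cont=0.0000 → 0.0000 [wait]  ⇒ S*(4)=108.6700
t_3: node(3,0) S=54.3262 payoff=98.5138 vs cont=93.3977 → 98.5138 [stop]  node(3,1) S=86.2468 payoff=66.5932 vs cont=61.4771 → 66.5932 [stop]  node(3,2) S=136.9230 payoff=15.9170 vs cont=24.3439 → 24.3439 [wait]  node(3,3) S=217.3751 payoff=0.0000 vs cont=3.4725 → 3.4725 [wait]  ⇒ S*(3)=86.2468
t_2: node(2,0) S=68.4504 payoff=84.3896 vs cont=79.2734 → 84.3896 [stop]  node(2,1) S=108.6700 payoff=44.1700 vs cont=43.2627 → 44.1700 [stop]  node(2,2) S=172.5215 payoff=0.0000 vs cont=13.1048 → 13.1048 [wait]  ⇒ S*(2)=108.6700
t_1: node(1,0) S=86.2468 payoff=66.5932 vs cont=61.4771 → 66.5932 [stop]  node(1,1) S=136.9230 payoff=15.9170 vs cont=27.1760 → 27.1760 [wait]  ⇒ S*(1)=86.2468
t_0: node(0,0) S=108.6700 payoff=44.1700 vs cont=44.6772 → 44.6772 [wait]  ⇒ S*(0)=-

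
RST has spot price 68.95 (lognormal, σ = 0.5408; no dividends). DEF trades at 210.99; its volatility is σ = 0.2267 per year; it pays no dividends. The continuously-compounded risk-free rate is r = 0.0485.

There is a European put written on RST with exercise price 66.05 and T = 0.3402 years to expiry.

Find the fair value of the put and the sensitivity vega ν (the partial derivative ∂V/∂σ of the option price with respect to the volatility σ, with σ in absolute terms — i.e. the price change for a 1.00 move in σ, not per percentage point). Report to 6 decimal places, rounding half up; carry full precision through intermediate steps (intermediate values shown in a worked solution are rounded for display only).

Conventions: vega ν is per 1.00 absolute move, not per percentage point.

price = 6.548276
ν = 15.110474

σ√T = 0.5408·√0.3402 = 0.315431
d₁ = (ln(S/K) + (r+σ²/2)T) / (σ√T) = (ln(68.95/66.05) + (0.0485+0.5408²/2)·0.3402) / 0.315431 = (0.042970 + 0.066248) / 0.315431 = 0.346249
d₂ = d₁ − σ√T = 0.346249 − 0.315431 = 0.030818
e^{−rT} = 0.983636
N(−d₁) = 0.364578,  N(−d₂) = 0.487707
Put price V = K·e^{−rT}·N(−d₂) − S·N(−d₁) = 31.685917 − 25.137641 = 6.548276
φ(d₁) = (1/√(2π))·e^{−d₁²/2} = 0.375731
ν = S·φ(d₁)·√T = 15.110474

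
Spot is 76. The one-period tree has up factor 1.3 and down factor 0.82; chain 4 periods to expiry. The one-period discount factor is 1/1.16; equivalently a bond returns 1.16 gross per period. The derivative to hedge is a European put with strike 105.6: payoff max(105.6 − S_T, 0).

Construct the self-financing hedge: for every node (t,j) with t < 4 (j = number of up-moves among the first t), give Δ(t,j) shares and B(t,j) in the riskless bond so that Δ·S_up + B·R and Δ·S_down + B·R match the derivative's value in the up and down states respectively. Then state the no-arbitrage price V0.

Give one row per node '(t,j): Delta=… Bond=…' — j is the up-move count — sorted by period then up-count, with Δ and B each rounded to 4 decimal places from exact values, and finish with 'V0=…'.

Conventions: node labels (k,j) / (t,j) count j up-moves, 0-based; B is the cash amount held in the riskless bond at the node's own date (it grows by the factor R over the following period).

No-arbitrage ⇒ martingale measure with p* = (R−d)/(u−d) = 0.7083.
Payoffs at expiry: V(4,0)=71.2387, V(4,1)=51.1248, V(4,2)=19.2369, V(4,3)=0.0000, V(4,4)=0.0000
Node (3,0) S=41.9040: V=(p*·51.1248+(1−p*)·71.2387)/1.16=49.1305; Δ=(51.1248−71.2387)/(54.4752−34.3613)=-1.0000; B=V−Δ·S=91.0345
Node (3,1) S=66.4331: V=(p*·19.2369+(1−p*)·51.1248)/1.16=24.6014; Δ=(19.2369−51.1248)/(86.3631−54.4752)=-1.0000; B=V−Δ·S=91.0345
Node (3,2) S=105.3208: V=(p*·0.0000+(1−p*)·19.2369)/1.16=4.8369; Δ=(0.0000−19.2369)/(136.9170−86.3631)=-0.3805; B=V−Δ·S=44.9138
Node (3,3) S=166.9720: V=(p*·0.0000+(1−p*)·0.0000)/1.16=0.0000; Δ=(0.0000−0.0000)/(217.0636−136.9170)=0.0000; B=V−Δ·S=0.0000
Node (2,0) S=51.1024: V=(p*·24.6014+(1−p*)·49.1305)/1.16=27.3756; Δ=(24.6014−49.1305)/(66.4331−41.9040)=-1.0000; B=V−Δ·S=78.4780
Node (2,1) S=81.0160: V=(p*·4.8369+(1−p*)·24.6014)/1.16=9.1392; Δ=(4.8369−24.6014)/(105.3208−66.4331)=-0.5082; B=V−Δ·S=50.3153
Node (2,2) S=128.4400: V=(p*·0.0000+(1−p*)·4.8369)/1.16=1.2162; Δ=(0.0000−4.8369)/(166.9720−105.3208)=-0.0785; B=V−Δ·S=11.2930
Node (1,0) S=62.3200: V=(p*·9.1392+(1−p*)·27.3756)/1.16=12.4639; Δ=(9.1392−27.3756)/(81.0160−51.1024)=-0.6096; B=V−Δ·S=50.4564
Node (1,1) S=98.8000: V=(p*·1.2162+(1−p*)·9.1392)/1.16=3.0406; Δ=(1.2162−9.1392)/(128.4400−81.0160)=-0.1671; B=V−Δ·S=19.5470
Node (0,0) S=76.0000: V=(p*·3.0406+(1−p*)·12.4639)/1.16=4.9906; Δ=(3.0406−12.4639)/(98.8000−62.3200)=-0.2583; B=V−Δ·S=24.6226
Sanity check at the root: Δ(0,0)·S0 + B(0,0) reproduces V0 = 4.9906.

(0,0): Delta=-0.2583 Bond=24.6226
(1,0): Delta=-0.6096 Bond=50.4564
(1,1): Delta=-0.1671 Bond=19.5470
(2,0): Delta=-1.0000 Bond=78.4780
(2,1): Delta=-0.5082 Bond=50.3153
(2,2): Delta=-0.0785 Bond=11.2930
(3,0): Delta=-1.0000 Bond=91.0345
(3,1): Delta=-1.0000 Bond=91.0345
(3,2): Delta=-0.3805 Bond=44.9138
(3,3): Delta=0.0000 Bond=0.0000
V0=4.9906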